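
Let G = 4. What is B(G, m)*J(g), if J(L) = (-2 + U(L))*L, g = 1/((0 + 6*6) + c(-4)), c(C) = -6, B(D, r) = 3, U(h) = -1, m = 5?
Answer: -3/10 ≈ -0.30000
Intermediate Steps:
g = 1/30 (g = 1/((0 + 6*6) - 6) = 1/((0 + 36) - 6) = 1/(36 - 6) = 1/30 ≈ 0.033333)
J(L) = -3*L (J(L) = (-2 - 1)*L = -3*L)
B(G, m)*J(g) = 3*(-3*1/30) = 3*(-⅒) = -3/10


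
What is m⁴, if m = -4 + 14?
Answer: 10000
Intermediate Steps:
m = 10
m⁴ = 10⁴ = 10000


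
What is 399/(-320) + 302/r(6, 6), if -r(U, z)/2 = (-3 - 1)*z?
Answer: 4843/960 ≈ 5.0448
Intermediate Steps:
r(U, z) = 8*z (r(U, z) = -2*(-3 - 1)*z = -(-8)*z = 8*z)
399/(-320) + 302/r(6, 6) = 399/(-320) + 302/((8*6)) = 399*(-1/320) + 302/48 = -399/320 + 302*(1/48) = -399/320 + 151/24 = 4843/960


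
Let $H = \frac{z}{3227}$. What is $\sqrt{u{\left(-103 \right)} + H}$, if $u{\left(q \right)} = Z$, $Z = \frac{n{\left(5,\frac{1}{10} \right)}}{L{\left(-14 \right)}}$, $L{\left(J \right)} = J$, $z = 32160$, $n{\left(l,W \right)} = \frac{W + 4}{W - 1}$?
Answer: $\frac{\sqrt{3858078574}}{19362} \approx 3.208$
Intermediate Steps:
$n{\left(l,W \right)} = \frac{4 + W}{-1 + W}$
$Z = \frac{41}{126}$ ($Z = \frac{\frac{1}{-1 + \frac{1}{10}} \left(4 + \frac{1}{10}\right)}{-14} = \frac{4 + \frac{1}{10}}{-1 + \frac{1}{10}} \left(- \frac{1}{14}\right) = \frac{1}{- \frac{9}{10}} \cdot \frac{41}{10} \left(- \frac{1}{14}\right) = \left(- \frac{10}{9}\right) \frac{41}{10} \left(- \frac{1}{14}\right) = \left(- \frac{41}{9}\right) \left(- \frac{1}{14}\right) = \frac{41}{126} \approx 0.3254$)
$u{\left(q \right)} = \frac{41}{126}$
$H = \frac{32160}{3227} \approx 9.9659$
$\sqrt{u{\left(-103 \right)} + H} = \sqrt{\frac{41}{126} + \frac{32160}{3227}} = \sqrt{\frac{597781}{58086}} = \frac{\sqrt{3858078574}}{19362}$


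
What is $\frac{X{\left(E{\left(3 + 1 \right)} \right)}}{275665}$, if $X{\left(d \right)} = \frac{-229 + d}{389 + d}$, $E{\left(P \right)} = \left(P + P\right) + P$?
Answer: $- \frac{217}{110541665} \approx -1.9631 \cdot 10^{-6}$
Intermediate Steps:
$E{\left(P \right)} = 3 P$ ($E{\left(P \right)} = 2 P + P = 3 P$)
$X{\left(d \right)} = \frac{-229 + d}{389 + d}$
$\frac{X{\left(E{\left(3 + 1 \right)} \right)}}{275665} = \frac{\frac{1}{389 + 3 \left(3 + 1\right)} \left(-229 + 3 \left(3 + 1\right)\right)}{275665} = \frac{-229 + 3 \cdot 4}{389 + 3 \cdot 4} \cdot \frac{1}{275665} = \frac{-229 + 12}{389 + 12} \cdot \frac{1}{275665} = \frac{1}{401} \left(-217\right) \frac{1}{275665} = \left(- \frac{217}{401}\right) \frac{1}{275665} = - \frac{217}{110541665}$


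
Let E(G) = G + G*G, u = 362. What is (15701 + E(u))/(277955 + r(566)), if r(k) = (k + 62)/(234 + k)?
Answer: 29421400/55591157 ≈ 0.52925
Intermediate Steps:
r(k) = (62 + k)/(234 + k)
E(G) = G + G²
(15701 + E(u))/(277955 + r(566)) = (15701 + 362*(1 + 362))/(277955 + (62 + 566)/(234 + 566)) = (15701 + 362*363)/(277955 + 628/800) = (15701 + 131406)/(277955 + (1/800)*628) = 147107/(277955 + 157/200) = 147107/(55591157/200) = 147107*(200/55591157) = 29421400/55591157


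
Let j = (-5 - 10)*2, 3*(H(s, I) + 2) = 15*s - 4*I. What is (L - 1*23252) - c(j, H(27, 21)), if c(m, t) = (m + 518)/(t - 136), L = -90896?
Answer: -3538100/31 ≈ -1.1413e+5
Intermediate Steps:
H(s, I) = -2 + 5*s - 4*I/3 (H(s, I) = -2 + (15*s - 4*I)/3 = -2 + (-4*I + 15*s)/3 = -2 + (5*s - 4*I/3) = -2 + 5*s - 4*I/3)
j = -30 (j = -15*2 = -30)
c(m, t) = (518 + m)/(-136 + t)
(L - 1*23252) - c(j, H(27, 21)) = (-90896 - 1*23252) - (518 - 30)/(-136 + (-2 + 5*27 - 4/3*21)) = (-90896 - 23252) - 488/(-136 + (-2 + 135 - 28)) = -114148 - 488/(-136 + 105) = -114148 - 488/(-31) = -114148 - (-1)*488/31 = -114148 - 1*(-488/31) = -114148 + 488/31 = -3538100/31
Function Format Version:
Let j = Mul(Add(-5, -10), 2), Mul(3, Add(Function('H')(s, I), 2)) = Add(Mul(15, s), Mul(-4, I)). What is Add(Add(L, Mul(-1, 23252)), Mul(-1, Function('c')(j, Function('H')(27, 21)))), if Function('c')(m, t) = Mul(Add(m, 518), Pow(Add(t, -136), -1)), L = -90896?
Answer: Rational(-3538100, 31) ≈ -1.1413e+5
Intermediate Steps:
Function('H')(s, I) = Add(-2, Mul(5, s), Mul(Rational(-4, 3), I)) (Function('H')(s, I) = Add(-2, Mul(Rational(1, 3), Add(Mul(15, s), Mul(-4, I)))) = Add(-2, Mul(Rational(1, 3), Add(Mul(-4, I), Mul(15, s)))) = Add(-2, Add(Mul(5, s), Mul(Rational(-4, 3), I))) = Add(-2, Mul(5, s), Mul(Rational(-4, 3), I)))
j = -30 (j = Mul(-15, 2) = -30)
Function('c')(m, t) = Mul(Pow(Add(-136, t), -1), Add(518, m)) (Function('c')(m, t) = Mul(Add(518, m), Pow(Add(-136, t), -1)) = Mul(Pow(Add(-136, t), -1), Add(518, m)))
Add(Add(L, Mul(-1, 23252)), Mul(-1, Function('c')(j, Function('H')(27, 21)))) = Add(Add(-90896, Mul(-1, 23252)), Mul(-1, Mul(Pow(Add(-136, Add(-2, Mul(5, 27), Mul(Rational(-4, 3), 21))), -1), Add(518, -30)))) = Add(Add(-90896, -23252), Mul(-1, Mul(Pow(Add(-136, Add(-2, 135, -28)), -1), 488))) = Add(-114148, Mul(-1, Mul(Pow(Add(-136, 105), -1), 488))) = Add(-114148, Mul(-1, Mul(Pow(-31, -1), 488))) = Add(-114148, Mul(-1, Mul(Rational(-1, 31), 488))) = Add(-114148, Mul(-1, Rational(-488, 31))) = Add(-114148, Rational(488, 31)) = Rational(-3538100, 31)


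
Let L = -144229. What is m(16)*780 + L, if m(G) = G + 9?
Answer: -124729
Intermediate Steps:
m(G) = 9 + G
m(16)*780 + L = (9 + 16)*780 - 144229 = 25*780 - 144229 = 19500 - 144229 = -124729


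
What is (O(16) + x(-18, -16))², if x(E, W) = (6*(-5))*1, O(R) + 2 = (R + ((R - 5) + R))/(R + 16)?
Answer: 962361/1024 ≈ 939.81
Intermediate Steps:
O(R) = -2 + (-5 + 3*R)/(16 + R) (O(R) = -2 + (R + ((R - 5) + R))/(R + 16) = -2 + (R + ((-5 + R) + R))/(16 + R) = -2 + (R + (-5 + 2*R))/(16 + R) = -2 + (-5 + 3*R)/(16 + R))
x(E, W) = -30 (x(E, W) = -30*1 = -30)
(O(16) + x(-18, -16))² = ((-37 + 16)/(16 + 16) - 30)² = (-21/32 - 30)² = (-981/32)² = 962361/1024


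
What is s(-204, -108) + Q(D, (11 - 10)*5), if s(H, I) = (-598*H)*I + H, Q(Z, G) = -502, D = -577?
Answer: -13175842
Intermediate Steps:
s(H, I) = H - 598*H*I (s(H, I) = -598*H*I + H = H - 598*H*I)
s(-204, -108) + Q(D, (11 - 10)*5) = -204*(1 - 598*(-108)) - 502 = -204*(1 + 64584) - 502 = -204*64585 - 502 = -13175340 - 502 = -13175842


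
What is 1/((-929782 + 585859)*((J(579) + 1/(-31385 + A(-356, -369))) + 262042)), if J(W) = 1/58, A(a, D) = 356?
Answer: -599894/54063813049445215 ≈ -1.1096e-11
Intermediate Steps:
J(W) = 1/58
1/((-929782 + 585859)*((J(579) + 1/(-31385 + A(-356, -369))) + 262042)) = 1/((-929782 + 585859)*((1/58 + 1/(-31385 + 356)) + 262042)) = 1/((-343923)*((1/58 + 1/(-31029)) + 262042)) = -1/(343923*((1/58 - 1/31029) + 262042)) = -1/(343923*(30971/1799682 + 262042)) = -1/(343923*471592301615/1799682) = -1/343923*1799682/471592301615 = -599894/54063813049445215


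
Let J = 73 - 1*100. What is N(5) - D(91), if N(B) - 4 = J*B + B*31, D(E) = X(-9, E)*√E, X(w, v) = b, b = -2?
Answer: 24 + 2*√91 ≈ 43.079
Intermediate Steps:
X(w, v) = -2
D(E) = -2*√E
J = -27 (J = 73 - 100 = -27)
N(B) = 4 + 4*B (N(B) = 4 + (-27*B + B*31) = 4 + (-27*B + 31*B) = 4 + 4*B)
N(5) - D(91) = (4 + 4*5) - (-2)*√91 = (4 + 20) + 2*√91 = 24 + 2*√91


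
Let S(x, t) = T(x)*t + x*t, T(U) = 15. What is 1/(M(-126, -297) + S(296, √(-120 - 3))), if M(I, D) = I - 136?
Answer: -262/11965327 - 311*I*√123/11965327 ≈ -2.1897e-5 - 0.00028826*I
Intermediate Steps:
M(I, D) = -136 + I
S(x, t) = 15*t + t*x (S(x, t) = 15*t + x*t = 15*t + t*x)
1/(M(-126, -297) + S(296, √(-120 - 3))) = 1/((-136 - 126) + √(-120 - 3)*(15 + 296)) = 1/(-262 + √(-123)*311) = 1/(-262 + (I*√123)*311) = 1/(-262 + 311*I*√123)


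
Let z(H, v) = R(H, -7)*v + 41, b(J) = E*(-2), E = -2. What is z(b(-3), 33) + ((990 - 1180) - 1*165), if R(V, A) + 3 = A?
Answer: -644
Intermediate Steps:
b(J) = 4 (b(J) = -2*(-2) = 4)
R(V, A) = -3 + A
z(H, v) = 41 - 10*v (z(H, v) = (-3 - 7)*v + 41 = -10*v + 41 = 41 - 10*v)
z(b(-3), 33) + ((990 - 1180) - 1*165) = (41 - 10*33) + ((990 - 1180) - 1*165) = (41 - 330) + (-190 - 165) = -289 - 355 = -644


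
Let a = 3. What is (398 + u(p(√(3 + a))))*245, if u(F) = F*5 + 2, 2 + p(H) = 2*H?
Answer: 95550 + 2450*√6 ≈ 1.0155e+5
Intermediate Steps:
p(H) = -2 + 2*H
u(F) = 2 + 5*F (u(F) = 5*F + 2 = 2 + 5*F)
(398 + u(p(√(3 + a))))*245 = (398 + (2 + 5*(-2 + 2*√(3 + 3))))*245 = (398 + (2 + 5*(-2 + 2*√6)))*245 = (398 + (2 + (-10 + 10*√6)))*245 = (398 + (-8 + 10*√6))*245 = (390 + 10*√6)*245 = 95550 + 2450*√6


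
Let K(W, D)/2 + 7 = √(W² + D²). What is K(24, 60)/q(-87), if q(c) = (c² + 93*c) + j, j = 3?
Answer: 14/519 - 8*√29/173 ≈ -0.22205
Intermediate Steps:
K(W, D) = -14 + 2*√(D² + W²) (K(W, D) = -14 + 2*√(W² + D²) = -14 + 2*√(D² + W²))
q(c) = 3 + c² + 93*c (q(c) = (c² + 93*c) + 3 = 3 + c² + 93*c)
K(24, 60)/q(-87) = (-14 + 2*√(60² + 24²))/(3 + (-87)² + 93*(-87)) = (-14 + 2*√(3600 + 576))/(3 + 7569 - 8091) = (-14 + 2*√4176)/(-519) = (-14 + 2*(12*√29))*(-1/519) = (-14 + 24*√29)*(-1/519) = 14/519 - 8*√29/173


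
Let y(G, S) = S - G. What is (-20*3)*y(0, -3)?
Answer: 180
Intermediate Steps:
(-20*3)*y(0, -3) = (-20*3)*(-3 - 1*0) = -60*(-3 + 0) = -60*(-3) = 180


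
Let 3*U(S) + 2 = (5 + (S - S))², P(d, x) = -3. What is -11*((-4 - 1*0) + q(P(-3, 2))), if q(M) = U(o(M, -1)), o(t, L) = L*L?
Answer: -121/3 ≈ -40.333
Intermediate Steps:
o(t, L) = L²
U(S) = 23/3 (U(S) = -⅔ + (5 + (S - S))²/3 = -⅔ + (5 + 0)²/3 = -⅔ + (⅓)*5² = -⅔ + (⅓)*25 = -⅔ + 25/3 = 23/3)
q(M) = 23/3
-11*((-4 - 1*0) + q(P(-3, 2))) = -11*((-4 - 1*0) + 23/3) = -11*((-4 + 0) + 23/3) = -11*(-4 + 23/3) = -11*11/3 = -121/3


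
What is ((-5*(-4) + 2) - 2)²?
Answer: 400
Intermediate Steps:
((-5*(-4) + 2) - 2)² = ((20 + 2) - 2)² = (22 - 2)² = 20² = 400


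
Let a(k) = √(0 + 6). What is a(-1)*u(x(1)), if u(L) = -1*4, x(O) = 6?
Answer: -4*√6 ≈ -9.7980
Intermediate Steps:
u(L) = -4
a(k) = √6
a(-1)*u(x(1)) = √6*(-4) = -4*√6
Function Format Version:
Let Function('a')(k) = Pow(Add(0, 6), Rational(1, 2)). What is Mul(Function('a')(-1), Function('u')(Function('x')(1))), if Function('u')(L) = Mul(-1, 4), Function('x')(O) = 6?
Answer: Mul(-4, Pow(6, Rational(1, 2))) ≈ -9.7980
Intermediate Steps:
Function('u')(L) = -4
Function('a')(k) = Pow(6, Rational(1, 2))
Mul(Function('a')(-1), Function('u')(Function('x')(1))) = Mul(Pow(6, Rational(1, 2)), -4) = Mul(-4, Pow(6, Rational(1, 2)))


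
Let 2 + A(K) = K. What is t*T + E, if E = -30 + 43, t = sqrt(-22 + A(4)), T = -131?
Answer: 13 - 262*I*sqrt(5) ≈ 13.0 - 585.85*I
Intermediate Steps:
A(K) = -2 + K
t = 2*I*sqrt(5) (t = sqrt(-22 + (-2 + 4)) = sqrt(-22 + 2) = sqrt(-20) = 2*I*sqrt(5) ≈ 4.4721*I)
E = 13
t*T + E = (2*I*sqrt(5))*(-131) + 13 = -262*I*sqrt(5) + 13 = 13 - 262*I*sqrt(5)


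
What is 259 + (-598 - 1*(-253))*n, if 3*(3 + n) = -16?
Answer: 3134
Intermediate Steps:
n = -25/3 (n = -3 + (⅓)*(-16) = -3 - 16/3 = -25/3 ≈ -8.3333)
259 + (-598 - 1*(-253))*n = 259 + (-598 - 1*(-253))*(-25/3) = 259 + (-598 + 253)*(-25/3) = 259 - 345*(-25/3) = 259 + 2875 = 3134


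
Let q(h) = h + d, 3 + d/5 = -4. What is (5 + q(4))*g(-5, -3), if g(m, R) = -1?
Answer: 26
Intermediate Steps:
d = -35 (d = -15 + 5*(-4) = -15 - 20 = -35)
q(h) = -35 + h (q(h) = h - 35 = -35 + h)
(5 + q(4))*g(-5, -3) = (5 + (-35 + 4))*(-1) = (5 - 31)*(-1) = -26*(-1) = 26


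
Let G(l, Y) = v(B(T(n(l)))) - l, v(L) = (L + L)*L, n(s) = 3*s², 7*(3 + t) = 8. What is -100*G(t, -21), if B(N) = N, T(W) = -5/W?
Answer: -418198700/1799343 ≈ -232.42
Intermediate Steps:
t = -13/7 (t = -3 + (⅐)*8 = -3 + 8/7 = -13/7 ≈ -1.8571)
v(L) = 2*L² (v(L) = (2*L)*L = 2*L²)
G(l, Y) = -l + 50/(9*l⁴) (G(l, Y) = 2*(-5*1/(3*l²))² - l = 2*(-5/(3*l²))² - l = 2*(25/(9*l⁴)) - l = 50/(9*l⁴) - l = -l + 50/(9*l⁴))
-100*G(t, -21) = -100*(-1*(-13/7) + 50/(9*(-13/7)⁴)) = -100*(13/7 + (50/9)*(2401/28561)) = -100*(13/7 + 120050/257049) = -100*4181987/1799343 = -418198700/1799343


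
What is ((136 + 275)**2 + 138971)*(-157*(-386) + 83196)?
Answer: 44274253816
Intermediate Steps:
((136 + 275)**2 + 138971)*(-157*(-386) + 83196) = (411**2 + 138971)*(60602 + 83196) = (168921 + 138971)*143798 = 307892*143798 = 44274253816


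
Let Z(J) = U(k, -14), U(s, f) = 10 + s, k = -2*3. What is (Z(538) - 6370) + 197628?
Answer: 191262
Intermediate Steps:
k = -6
Z(J) = 4 (Z(J) = 10 - 6 = 4)
(Z(538) - 6370) + 197628 = (4 - 6370) + 197628 = -6366 + 197628 = 191262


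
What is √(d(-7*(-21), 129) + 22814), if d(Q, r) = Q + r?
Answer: √23090 ≈ 151.95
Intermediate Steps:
√(d(-7*(-21), 129) + 22814) = √((-7*(-21) + 129) + 22814) = √((147 + 129) + 22814) = √(276 + 22814) = √23090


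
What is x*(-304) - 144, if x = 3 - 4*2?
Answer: 1376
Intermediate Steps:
x = -5 (x = 3 - 8 = -5)
x*(-304) - 144 = -5*(-304) - 144 = 1520 - 144 = 1376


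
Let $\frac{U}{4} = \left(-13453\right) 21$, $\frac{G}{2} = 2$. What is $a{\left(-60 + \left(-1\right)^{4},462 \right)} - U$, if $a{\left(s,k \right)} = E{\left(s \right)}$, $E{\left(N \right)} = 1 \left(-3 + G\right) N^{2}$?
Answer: $1133533$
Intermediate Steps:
$G = 4$ ($G = 2 \cdot 2 = 4$)
$E{\left(N \right)} = N^{2}$ ($E{\left(N \right)} = 1 \left(-3 + 4\right) N^{2} = 1 \cdot 1 N^{2} = 1 N^{2} = N^{2}$)
$a{\left(s,k \right)} = s^{2}$
$U = -1130052$ ($U = 4 \left(\left(-13453\right) 21\right) = 4 \left(-282513\right) = -1130052$)
$a{\left(-60 + \left(-1\right)^{4},462 \right)} - U = \left(-60 + \left(-1\right)^{4}\right)^{2} - -1130052 = \left(-60 + 1\right)^{2} + 1130052 = \left(-59\right)^{2} + 1130052 = 3481 + 1130052 = 1133533$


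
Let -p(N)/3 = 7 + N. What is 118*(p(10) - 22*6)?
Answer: -21594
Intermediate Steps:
p(N) = -21 - 3*N (p(N) = -3*(7 + N) = -21 - 3*N)
118*(p(10) - 22*6) = 118*((-21 - 3*10) - 22*6) = 118*((-21 - 30) - 132) = 118*(-51 - 132) = 118*(-183) = -21594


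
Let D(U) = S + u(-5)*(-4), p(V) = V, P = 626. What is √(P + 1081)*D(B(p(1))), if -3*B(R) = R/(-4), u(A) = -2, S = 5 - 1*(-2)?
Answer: 15*√1707 ≈ 619.74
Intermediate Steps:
S = 7 (S = 5 + 2 = 7)
B(R) = R/12 (B(R) = -R/(3*(-4)) = -R*(-1)/(3*4) = -(-1)*R/12 = R/12)
D(U) = 15 (D(U) = 7 - 2*(-4) = 7 + 8 = 15)
√(P + 1081)*D(B(p(1))) = √(626 + 1081)*15 = √1707*15 = 15*√1707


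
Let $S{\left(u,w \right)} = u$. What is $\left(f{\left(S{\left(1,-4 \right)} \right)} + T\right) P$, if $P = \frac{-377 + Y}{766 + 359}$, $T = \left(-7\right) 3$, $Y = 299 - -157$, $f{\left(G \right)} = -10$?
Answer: $- \frac{2449}{1125} \approx -2.1769$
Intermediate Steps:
$Y = 456$ ($Y = 299 + 157 = 456$)
$T = -21$
$P = \frac{79}{1125}$ ($P = \frac{-377 + 456}{766 + 359} = \frac{79}{1125} \approx 0.070222$)
$\left(f{\left(S{\left(1,-4 \right)} \right)} + T\right) P = \left(-10 - 21\right) \frac{79}{1125} = \left(-31\right) \frac{79}{1125} = - \frac{2449}{1125}$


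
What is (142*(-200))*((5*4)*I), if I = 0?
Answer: 0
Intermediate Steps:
(142*(-200))*((5*4)*I) = (142*(-200))*((5*4)*0) = -568000*0 = -28400*0 = 0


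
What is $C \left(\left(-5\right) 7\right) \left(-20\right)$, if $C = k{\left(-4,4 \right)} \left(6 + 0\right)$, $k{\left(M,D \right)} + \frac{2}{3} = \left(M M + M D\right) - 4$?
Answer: $-19600$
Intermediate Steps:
$k{\left(M,D \right)} = - \frac{14}{3} + M^{2} + D M$ ($k{\left(M,D \right)} = - \frac{2}{3} - \left(4 - M D - M M\right) = - \frac{2}{3} - \left(4 - M^{2} - D M\right) = - \frac{2}{3} + \left(-4 + M^{2} + D M\right) = - \frac{14}{3} + M^{2} + D M$)
$C = -28$ ($C = \left(- \frac{14}{3} + \left(-4\right)^{2} + 4 \left(-4\right)\right) \left(6 + 0\right) = \left(- \frac{14}{3} + 16 - 16\right) 6 = \left(- \frac{14}{3}\right) 6 = -28$)
$C \left(\left(-5\right) 7\right) \left(-20\right) = - 28 \left(\left(-5\right) 7\right) \left(-20\right) = \left(-28\right) \left(-35\right) \left(-20\right) = 980 \left(-20\right) = -19600$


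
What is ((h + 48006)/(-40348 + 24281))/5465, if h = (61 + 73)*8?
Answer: -49078/87806155 ≈ -0.00055894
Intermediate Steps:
h = 1072 (h = 134*8 = 1072)
((h + 48006)/(-40348 + 24281))/5465 = ((1072 + 48006)/(-40348 + 24281))/5465 = (49078/(-16067))*(1/5465) = (49078*(-1/16067))*(1/5465) = -49078/16067*1/5465 = -49078/87806155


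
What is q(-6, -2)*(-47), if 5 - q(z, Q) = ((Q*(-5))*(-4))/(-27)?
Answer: -4465/27 ≈ -165.37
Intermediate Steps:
q(z, Q) = 5 + 20*Q/27 (q(z, Q) = 5 - (Q*(-5))*(-4)/(-27) = 5 - -5*Q*(-4)*(-1)/27 = 5 - 20*Q*(-1)/27 = 5 - (-20)*Q/27 = 5 + 20*Q/27)
q(-6, -2)*(-47) = (5 + (20/27)*(-2))*(-47) = (5 - 40/27)*(-47) = (95/27)*(-47) = -4465/27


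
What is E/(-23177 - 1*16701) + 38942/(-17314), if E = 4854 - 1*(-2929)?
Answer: -843841969/345223846 ≈ -2.4443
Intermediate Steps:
E = 7783 (E = 4854 + 2929 = 7783)
E/(-23177 - 1*16701) + 38942/(-17314) = 7783/(-23177 - 1*16701) + 38942/(-17314) = 7783/(-23177 - 16701) + 38942*(-1/17314) = 7783/(-39878) - 19471/8657 = 7783*(-1/39878) - 19471/8657 = -7783/39878 - 19471/8657 = -843841969/345223846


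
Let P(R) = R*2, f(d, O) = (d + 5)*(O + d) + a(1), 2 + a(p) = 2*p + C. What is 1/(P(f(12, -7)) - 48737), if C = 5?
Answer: -1/48557 ≈ -2.0594e-5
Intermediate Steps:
a(p) = 3 + 2*p (a(p) = -2 + (2*p + 5) = -2 + (5 + 2*p) = 3 + 2*p)
f(d, O) = 5 + (5 + d)*(O + d) (f(d, O) = (d + 5)*(O + d) + (3 + 2*1) = (5 + d)*(O + d) + (3 + 2) = (5 + d)*(O + d) + 5 = 5 + (5 + d)*(O + d))
P(R) = 2*R
1/(P(f(12, -7)) - 48737) = 1/(2*(5 + 12² + 5*(-7) + 5*12 - 7*12) - 48737) = 1/(2*(5 + 144 - 35 + 60 - 84) - 48737) = 1/(2*90 - 48737) = 1/(180 - 48737) = 1/(-48557) = -1/48557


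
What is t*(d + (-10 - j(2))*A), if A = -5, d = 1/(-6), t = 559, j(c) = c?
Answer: 200681/6 ≈ 33447.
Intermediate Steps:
d = -⅙ ≈ -0.16667
t*(d + (-10 - j(2))*A) = 559*(-⅙ + (-10 - 1*2)*(-5)) = 559*(-⅙ + (-10 - 2)*(-5)) = 559*(-⅙ - 12*(-5)) = 559*(-⅙ + 60) = 559*(359/6) = 200681/6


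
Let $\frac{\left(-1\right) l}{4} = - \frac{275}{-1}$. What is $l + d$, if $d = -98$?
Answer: $-1198$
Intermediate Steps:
$l = -1100$ ($l = - 4 \left(- \frac{275}{-1}\right) = - 4 \left(\left(-275\right) \left(-1\right)\right) = \left(-4\right) 275 = -1100$)
$l + d = -1100 - 98 = -1198$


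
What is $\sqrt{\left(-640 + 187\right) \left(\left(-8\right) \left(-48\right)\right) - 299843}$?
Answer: $i \sqrt{473795} \approx 688.33 i$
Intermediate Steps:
$\sqrt{\left(-640 + 187\right) \left(\left(-8\right) \left(-48\right)\right) - 299843} = \sqrt{\left(-453\right) 384 - 299843} = \sqrt{-173952 - 299843} = \sqrt{-473795} = i \sqrt{473795}$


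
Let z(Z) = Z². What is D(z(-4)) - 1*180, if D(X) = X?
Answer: -164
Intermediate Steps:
D(z(-4)) - 1*180 = (-4)² - 1*180 = 16 - 180 = -164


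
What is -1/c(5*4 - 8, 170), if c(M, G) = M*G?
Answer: -1/2040 ≈ -0.00049020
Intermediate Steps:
c(M, G) = G*M
-1/c(5*4 - 8, 170) = -1/(170*(5*4 - 8)) = -1/(170*(20 - 8)) = -1/(170*12) = -1/2040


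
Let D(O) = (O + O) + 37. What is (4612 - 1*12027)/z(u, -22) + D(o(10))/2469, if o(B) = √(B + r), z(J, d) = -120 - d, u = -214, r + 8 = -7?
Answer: 18311261/241962 + 2*I*√5/2469 ≈ 75.678 + 0.0018113*I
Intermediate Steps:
r = -15 (r = -8 - 7 = -15)
o(B) = √(-15 + B) (o(B) = √(B - 15) = √(-15 + B))
D(O) = 37 + 2*O (D(O) = 2*O + 37 = 37 + 2*O)
(4612 - 1*12027)/z(u, -22) + D(o(10))/2469 = (4612 - 1*12027)/(-120 - 1*(-22)) + (37 + 2*√(-15 + 10))/2469 = (4612 - 12027)/(-120 + 22) + (37 + 2*√(-5))*(1/2469) = -7415/(-98) + (37 + 2*(I*√5))*(1/2469) = -7415*(-1/98) + (37 + 2*I*√5)*(1/2469) = 7415/98 + (37/2469 + 2*I*√5/2469) = 18311261/241962 + 2*I*√5/2469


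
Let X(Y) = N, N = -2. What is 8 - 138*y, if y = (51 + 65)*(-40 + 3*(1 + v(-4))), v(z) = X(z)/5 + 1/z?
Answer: 3117598/5 ≈ 6.2352e+5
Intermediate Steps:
X(Y) = -2
v(z) = -⅖ + 1/z (v(z) = -2/5 + 1/z = -2*⅕ + 1/z = -⅖ + 1/z)
y = -22591/5 (y = (51 + 65)*(-40 + 3*(1 + (-⅖ + 1/(-4)))) = 116*(-40 + 3*(1 + (-⅖ - ¼))) = 116*(-40 + 3*(1 - 13/20)) = 116*(-40 + 3*(7/20)) = 116*(-40 + 21/20) = 116*(-779/20) = -22591/5 ≈ -4518.2)
8 - 138*y = 8 - 138*(-22591/5) = 8 + 3117558/5 = 3117598/5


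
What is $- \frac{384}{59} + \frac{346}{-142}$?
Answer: $- \frac{37471}{4189} \approx -8.9451$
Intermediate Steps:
$- \frac{384}{59} + \frac{346}{-142} = \left(-384\right) \frac{1}{59} + 346 \left(- \frac{1}{142}\right) = - \frac{384}{59} - \frac{173}{71} = - \frac{37471}{4189}$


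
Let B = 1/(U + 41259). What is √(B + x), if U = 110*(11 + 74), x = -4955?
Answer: 21*I*√28777998106/50609 ≈ 70.392*I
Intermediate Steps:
U = 9350 (U = 110*85 = 9350)
B = 1/50609 (B = 1/(9350 + 41259) = 1/50609 ≈ 1.9759e-5)
√(B + x) = √(1/50609 - 4955) = √(-250767594/50609) = 21*I*√28777998106/50609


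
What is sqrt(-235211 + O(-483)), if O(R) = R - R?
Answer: I*sqrt(235211) ≈ 484.99*I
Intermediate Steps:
O(R) = 0
sqrt(-235211 + O(-483)) = sqrt(-235211 + 0) = sqrt(-235211) = I*sqrt(235211)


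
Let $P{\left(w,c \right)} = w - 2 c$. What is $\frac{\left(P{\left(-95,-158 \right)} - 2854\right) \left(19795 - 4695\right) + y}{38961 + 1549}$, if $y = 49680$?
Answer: $- \frac{3970862}{4051} \approx -980.22$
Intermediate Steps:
$\frac{\left(P{\left(-95,-158 \right)} - 2854\right) \left(19795 - 4695\right) + y}{38961 + 1549} = \frac{\left(\left(-95 - -316\right) - 2854\right) \left(19795 - 4695\right) + 49680}{38961 + 1549} = \frac{\left(\left(-95 + 316\right) - 2854\right) 15100 + 49680}{40510} = \left(\left(221 - 2854\right) 15100 + 49680\right) \frac{1}{40510} = \left(\left(-2633\right) 15100 + 49680\right) \frac{1}{40510} = \left(-39758300 + 49680\right) \frac{1}{40510} = \left(-39708620\right) \frac{1}{40510} = - \frac{3970862}{4051}$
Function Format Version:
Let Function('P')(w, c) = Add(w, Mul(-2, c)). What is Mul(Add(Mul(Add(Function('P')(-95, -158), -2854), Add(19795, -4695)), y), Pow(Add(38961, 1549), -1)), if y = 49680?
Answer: Rational(-3970862, 4051) ≈ -980.22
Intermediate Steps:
Mul(Add(Mul(Add(Function('P')(-95, -158), -2854), Add(19795, -4695)), y), Pow(Add(38961, 1549), -1)) = Mul(Add(Mul(Add(Add(-95, Mul(-2, -158)), -2854), Add(19795, -4695)), 49680), Pow(Add(38961, 1549), -1)) = Mul(Add(Mul(Add(Add(-95, 316), -2854), 15100), 49680), Pow(40510, -1)) = Mul(Add(Mul(Add(221, -2854), 15100), 49680), Rational(1, 40510)) = Mul(Add(Mul(-2633, 15100), 49680), Rational(1, 40510)) = Mul(Add(-39758300, 49680), Rational(1, 40510)) = Mul(-39708620, Rational(1, 40510)) = Rational(-3970862, 4051)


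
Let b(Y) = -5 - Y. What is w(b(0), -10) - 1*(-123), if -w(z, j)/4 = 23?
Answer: 31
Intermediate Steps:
w(z, j) = -92 (w(z, j) = -4*23 = -92)
w(b(0), -10) - 1*(-123) = -92 - 1*(-123) = -92 + 123 = 31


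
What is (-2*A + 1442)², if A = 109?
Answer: 1498176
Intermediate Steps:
(-2*A + 1442)² = (-2*109 + 1442)² = (-218 + 1442)² = 1224² = 1498176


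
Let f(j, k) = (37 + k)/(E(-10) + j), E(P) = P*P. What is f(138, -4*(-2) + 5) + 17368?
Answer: 2066817/119 ≈ 17368.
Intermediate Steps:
E(P) = P**2
f(j, k) = (37 + k)/(100 + j) (f(j, k) = (37 + k)/((-10)**2 + j) = (37 + k)/(100 + j))
f(138, -4*(-2) + 5) + 17368 = (37 + (-4*(-2) + 5))/(100 + 138) + 17368 = (37 + (8 + 5))/238 + 17368 = (37 + 13)/238 + 17368 = (1/238)*50 + 17368 = 25/119 + 17368 = 2066817/119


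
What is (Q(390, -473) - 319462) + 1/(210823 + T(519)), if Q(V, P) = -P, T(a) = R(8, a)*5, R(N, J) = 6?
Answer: -67259787616/210853 ≈ -3.1899e+5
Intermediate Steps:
T(a) = 30 (T(a) = 6*5 = 30)
(Q(390, -473) - 319462) + 1/(210823 + T(519)) = (-1*(-473) - 319462) + 1/(210823 + 30) = (473 - 319462) + 1/210853 = -318989 + 1/210853 = -67259787616/210853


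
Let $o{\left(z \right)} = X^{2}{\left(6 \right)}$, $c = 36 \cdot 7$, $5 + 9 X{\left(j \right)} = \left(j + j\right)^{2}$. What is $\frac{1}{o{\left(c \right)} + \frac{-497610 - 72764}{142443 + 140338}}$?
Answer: $\frac{22905261}{5417411407} \approx 0.0042281$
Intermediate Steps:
$X{\left(j \right)} = - \frac{5}{9} + \frac{4 j^{2}}{9}$ ($X{\left(j \right)} = - \frac{5}{9} + \frac{\left(j + j\right)^{2}}{9} = - \frac{5}{9} + \frac{\left(2 j\right)^{2}}{9} = - \frac{5}{9} + \frac{4 j^{2}}{9}$)
$c = 252$
$o{\left(z \right)} = \frac{19321}{81}$ ($o{\left(z \right)} = \left(- \frac{5}{9} + \frac{4 \cdot 6^{2}}{9}\right)^{2} = \left(- \frac{5}{9} + \frac{4}{9} \cdot 36\right)^{2} = \left(- \frac{5}{9} + 16\right)^{2} = \left(\frac{139}{9}\right)^{2} = \frac{19321}{81}$)
$\frac{1}{o{\left(c \right)} + \frac{-497610 - 72764}{142443 + 140338}} = \frac{1}{\frac{19321}{81} + \frac{-497610 - 72764}{142443 + 140338}} = \frac{1}{\frac{19321}{81} - \frac{570374}{282781}} = \frac{1}{\frac{5417411407}{22905261}} = \frac{22905261}{5417411407}$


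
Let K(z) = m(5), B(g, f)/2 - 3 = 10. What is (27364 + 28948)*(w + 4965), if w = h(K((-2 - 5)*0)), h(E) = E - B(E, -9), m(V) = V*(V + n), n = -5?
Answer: 278124968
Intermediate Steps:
B(g, f) = 26 (B(g, f) = 6 + 2*10 = 6 + 20 = 26)
m(V) = V*(-5 + V) (m(V) = V*(V - 5) = V*(-5 + V))
K(z) = 0 (K(z) = 5*(-5 + 5) = 5*0 = 0)
h(E) = -26 + E (h(E) = E - 1*26 = E - 26 = -26 + E)
w = -26 (w = -26 + 0 = -26)
(27364 + 28948)*(w + 4965) = (27364 + 28948)*(-26 + 4965) = 56312*4939 = 278124968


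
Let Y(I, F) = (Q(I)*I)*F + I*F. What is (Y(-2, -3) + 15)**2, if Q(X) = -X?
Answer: 1089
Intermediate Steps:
Y(I, F) = F*I - F*I**2 (Y(I, F) = ((-I)*I)*F + I*F = (-I**2)*F + F*I = -F*I**2 + F*I = F*I - F*I**2)
(Y(-2, -3) + 15)**2 = (-3*(-2)*(1 - 1*(-2)) + 15)**2 = (-3*(-2)*(1 + 2) + 15)**2 = (-3*(-2)*3 + 15)**2 = (18 + 15)**2 = 33**2 = 1089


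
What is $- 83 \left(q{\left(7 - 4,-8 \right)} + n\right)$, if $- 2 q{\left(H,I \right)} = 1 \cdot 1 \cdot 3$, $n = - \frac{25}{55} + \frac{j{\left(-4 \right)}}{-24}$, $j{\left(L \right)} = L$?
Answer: $\frac{4897}{33} \approx 148.39$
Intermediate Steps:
$n = - \frac{19}{66}$ ($n = - \frac{25}{55} - \frac{4}{-24} = \left(-25\right) \frac{1}{55} - - \frac{1}{6} = - \frac{5}{11} + \frac{1}{6} = - \frac{19}{66} \approx -0.28788$)
$q{\left(H,I \right)} = - \frac{3}{2}$ ($q{\left(H,I \right)} = - \frac{1 \cdot 1 \cdot 3}{2} = - \frac{1 \cdot 3}{2} = \left(- \frac{1}{2}\right) 3 = - \frac{3}{2}$)
$- 83 \left(q{\left(7 - 4,-8 \right)} + n\right) = - 83 \left(- \frac{3}{2} - \frac{19}{66}\right) = \left(-83\right) \left(- \frac{59}{33}\right) = \frac{4897}{33}$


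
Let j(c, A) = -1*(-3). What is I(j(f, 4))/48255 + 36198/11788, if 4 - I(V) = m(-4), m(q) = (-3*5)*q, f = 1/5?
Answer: 873037181/284414970 ≈ 3.0696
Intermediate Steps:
f = 1/5 ≈ 0.20000
m(q) = -15*q
j(c, A) = 3
I(V) = -56 (I(V) = 4 - (-15)*(-4) = 4 - 1*60 = 4 - 60 = -56)
I(j(f, 4))/48255 + 36198/11788 = -56/48255 + 36198/11788 = -56*1/48255 + 36198*(1/11788) = -56/48255 + 18099/5894 = 873037181/284414970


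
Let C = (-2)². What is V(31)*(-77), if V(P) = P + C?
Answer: -2695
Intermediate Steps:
C = 4
V(P) = 4 + P (V(P) = P + 4 = 4 + P)
V(31)*(-77) = (4 + 31)*(-77) = 35*(-77) = -2695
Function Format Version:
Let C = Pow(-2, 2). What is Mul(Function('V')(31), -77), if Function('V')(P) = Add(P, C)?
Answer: -2695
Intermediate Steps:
C = 4
Function('V')(P) = Add(4, P) (Function('V')(P) = Add(P, 4) = Add(4, P))
Mul(Function('V')(31), -77) = Mul(Add(4, 31), -77) = Mul(35, -77) = -2695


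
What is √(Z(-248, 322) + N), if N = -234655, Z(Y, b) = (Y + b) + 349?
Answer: 2*I*√58558 ≈ 483.98*I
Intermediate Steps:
Z(Y, b) = 349 + Y + b
√(Z(-248, 322) + N) = √((349 - 248 + 322) - 234655) = √(423 - 234655) = √(-234232) = 2*I*√58558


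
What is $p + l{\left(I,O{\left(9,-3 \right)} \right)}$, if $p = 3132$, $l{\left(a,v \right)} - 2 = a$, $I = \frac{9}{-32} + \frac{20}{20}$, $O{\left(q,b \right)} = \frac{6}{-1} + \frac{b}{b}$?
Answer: $\frac{100311}{32} \approx 3134.7$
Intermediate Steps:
$O{\left(q,b \right)} = -5$ ($O{\left(q,b \right)} = 6 \left(-1\right) + 1 = -6 + 1 = -5$)
$I = \frac{23}{32}$ ($I = 9 \left(- \frac{1}{32}\right) + 20 \cdot \frac{1}{20} = - \frac{9}{32} + 1 = \frac{23}{32} \approx 0.71875$)
$l{\left(a,v \right)} = 2 + a$
$p + l{\left(I,O{\left(9,-3 \right)} \right)} = 3132 + \left(2 + \frac{23}{32}\right) = 3132 + \frac{87}{32} = \frac{100311}{32}$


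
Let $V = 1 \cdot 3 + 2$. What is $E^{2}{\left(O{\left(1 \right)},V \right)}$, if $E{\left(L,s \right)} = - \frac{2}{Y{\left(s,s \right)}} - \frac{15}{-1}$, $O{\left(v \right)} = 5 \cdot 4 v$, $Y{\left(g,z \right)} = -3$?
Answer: $\frac{2209}{9} \approx 245.44$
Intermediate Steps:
$O{\left(v \right)} = 20 v$
$V = 5$ ($V = 3 + 2 = 5$)
$E{\left(L,s \right)} = \frac{47}{3}$ ($E{\left(L,s \right)} = - \frac{2}{-3} - \frac{15}{-1} = \left(-2\right) \left(- \frac{1}{3}\right) - -15 = \frac{2}{3} + 15 = \frac{47}{3}$)
$E^{2}{\left(O{\left(1 \right)},V \right)} = \left(\frac{47}{3}\right)^{2} = \frac{2209}{9}$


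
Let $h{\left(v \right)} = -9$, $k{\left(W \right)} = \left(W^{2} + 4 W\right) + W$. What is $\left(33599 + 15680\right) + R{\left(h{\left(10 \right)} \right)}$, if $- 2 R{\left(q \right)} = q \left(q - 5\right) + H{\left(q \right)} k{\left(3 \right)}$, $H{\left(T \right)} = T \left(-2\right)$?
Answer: $49000$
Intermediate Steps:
$k{\left(W \right)} = W^{2} + 5 W$
$H{\left(T \right)} = - 2 T$
$R{\left(q \right)} = 24 q - \frac{q \left(-5 + q\right)}{2}$ ($R{\left(q \right)} = - \frac{q \left(q - 5\right) + - 2 q 3 \left(5 + 3\right)}{2} = - \frac{q \left(-5 + q\right) + - 2 q 3 \cdot 8}{2} = - \frac{q \left(-5 + q\right) + - 2 q 24}{2} = - \frac{q \left(-5 + q\right) - 48 q}{2} = - \frac{- 48 q + q \left(-5 + q\right)}{2} = 24 q - \frac{q \left(-5 + q\right)}{2}$)
$\left(33599 + 15680\right) + R{\left(h{\left(10 \right)} \right)} = \left(33599 + 15680\right) + \frac{1}{2} \left(-9\right) \left(53 - -9\right) = 49279 + \frac{1}{2} \left(-9\right) \left(53 + 9\right) = 49279 + \frac{1}{2} \left(-9\right) 62 = 49279 - 279 = 49000$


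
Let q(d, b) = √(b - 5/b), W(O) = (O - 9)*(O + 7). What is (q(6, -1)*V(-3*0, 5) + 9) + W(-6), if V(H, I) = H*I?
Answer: -6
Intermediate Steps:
W(O) = (-9 + O)*(7 + O)
(q(6, -1)*V(-3*0, 5) + 9) + W(-6) = (√(-1 - 5/(-1))*(-3*0*5) + 9) + (-63 + (-6)² - 2*(-6)) = (√(-1 - 5*(-1))*(0*5) + 9) + (-63 + 36 + 12) = (√(-1 + 5)*0 + 9) - 15 = (√4*0 + 9) - 15 = (2*0 + 9) - 15 = (0 + 9) - 15 = 9 - 15 = -6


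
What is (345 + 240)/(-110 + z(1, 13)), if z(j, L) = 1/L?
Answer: -7605/1429 ≈ -5.3219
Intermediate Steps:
(345 + 240)/(-110 + z(1, 13)) = (345 + 240)/(-110 + 1/13) = 585/(-110 + 1/13) = 585/(-1429/13) = 585*(-13/1429) = -7605/1429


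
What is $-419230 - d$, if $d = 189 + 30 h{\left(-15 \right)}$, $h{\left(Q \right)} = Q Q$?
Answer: $-426169$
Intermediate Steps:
$h{\left(Q \right)} = Q^{2}$
$d = 6939$ ($d = 189 + 30 \left(-15\right)^{2} = 189 + 30 \cdot 225 = 189 + 6750 = 6939$)
$-419230 - d = -419230 - 6939 = -426169$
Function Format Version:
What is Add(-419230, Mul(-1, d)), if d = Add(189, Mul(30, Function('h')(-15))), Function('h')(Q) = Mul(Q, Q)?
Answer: -426169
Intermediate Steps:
Function('h')(Q) = Pow(Q, 2)
d = 6939 (d = Add(189, Mul(30, Pow(-15, 2))) = Add(189, Mul(30, 225)) = Add(189, 6750) = 6939)
Add(-419230, Mul(-1, d)) = Add(-419230, Mul(-1, 6939)) = Add(-419230, -6939) = -426169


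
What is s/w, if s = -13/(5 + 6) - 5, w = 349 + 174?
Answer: -68/5753 ≈ -0.011820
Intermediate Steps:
w = 523
s = -68/11 (s = -13/11 - 5 = -68/11 ≈ -6.1818)
s/w = -68/11/523 = -68/11*1/523 = -68/5753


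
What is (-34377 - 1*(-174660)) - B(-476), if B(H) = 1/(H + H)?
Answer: 133549417/952 ≈ 1.4028e+5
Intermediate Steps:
B(H) = 1/(2*H)
(-34377 - 1*(-174660)) - B(-476) = (-34377 - 1*(-174660)) - 1/(2*(-476)) = (-34377 + 174660) - (-1)/(2*476) = 140283 - 1*(-1/952) = 140283 + 1/952 = 133549417/952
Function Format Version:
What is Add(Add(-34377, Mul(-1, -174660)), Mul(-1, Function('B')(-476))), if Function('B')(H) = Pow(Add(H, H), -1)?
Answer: Rational(133549417, 952) ≈ 1.4028e+5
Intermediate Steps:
Function('B')(H) = Mul(Rational(1, 2), Pow(H, -1)) (Function('B')(H) = Pow(Mul(2, H), -1) = Mul(Rational(1, 2), Pow(H, -1)))
Add(Add(-34377, Mul(-1, -174660)), Mul(-1, Function('B')(-476))) = Add(Add(-34377, Mul(-1, -174660)), Mul(-1, Mul(Rational(1, 2), Pow(-476, -1)))) = Add(Add(-34377, 174660), Mul(-1, Mul(Rational(1, 2), Rational(-1, 476)))) = Add(140283, Mul(-1, Rational(-1, 952))) = Add(140283, Rational(1, 952)) = Rational(133549417, 952)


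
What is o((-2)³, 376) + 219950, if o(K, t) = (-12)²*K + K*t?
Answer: 215790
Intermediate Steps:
o(K, t) = 144*K + K*t
o((-2)³, 376) + 219950 = (-2)³*(144 + 376) + 219950 = -8*520 + 219950 = -4160 + 219950 = 215790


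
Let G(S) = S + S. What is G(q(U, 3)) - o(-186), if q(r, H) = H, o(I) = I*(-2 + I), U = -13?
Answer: -34962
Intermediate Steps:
G(S) = 2*S
G(q(U, 3)) - o(-186) = 2*3 - (-186)*(-2 - 186) = 6 - (-186)*(-188) = 6 - 1*34968 = 6 - 34968 = -34962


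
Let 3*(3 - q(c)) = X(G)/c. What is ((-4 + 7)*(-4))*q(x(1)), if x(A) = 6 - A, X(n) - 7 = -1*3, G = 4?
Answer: -164/5 ≈ -32.800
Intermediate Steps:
X(n) = 4 (X(n) = 7 - 1*3 = 7 - 3 = 4)
q(c) = 3 - 4/(3*c)
((-4 + 7)*(-4))*q(x(1)) = ((-4 + 7)*(-4))*(3 - 4/(3*(6 - 1*1))) = (3*(-4))*(3 - 4/(3*(6 - 1))) = -12*(3 - 4/3/5) = -12*(3 - 4/3*⅕) = -12*(3 - 4/15) = -12*41/15 = -164/5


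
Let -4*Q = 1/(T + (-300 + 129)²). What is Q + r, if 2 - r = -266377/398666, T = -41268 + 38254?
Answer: 55795592553/20911626364 ≈ 2.6682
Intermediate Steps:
T = -3014
r = 1063709/398666 (r = 2 - (-266377)/398666 = 2 - 1*(-266377/398666) = 2 + 266377/398666 = 1063709/398666 ≈ 2.6682)
Q = -1/104908 (Q = -1/(4*(-3014 + (-300 + 129)²)) = -1/(4*(-3014 + (-171)²)) = -1/(4*(-3014 + 29241)) = -¼/26227 = -¼*1/26227 = -1/104908 ≈ -9.5322e-6)
Q + r = -1/104908 + 1063709/398666 = 55795592553/20911626364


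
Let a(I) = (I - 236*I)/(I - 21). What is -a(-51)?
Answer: 3995/24 ≈ 166.46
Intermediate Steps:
a(I) = -235*I/(-21 + I) (a(I) = (-235*I)/(-21 + I) = -235*I/(-21 + I))
-a(-51) = -(-235)*(-51)/(-21 - 51) = -(-235)*(-51)/(-72) = -(-235)*(-51)*(-1)/72 = -1*(-3995/24) = 3995/24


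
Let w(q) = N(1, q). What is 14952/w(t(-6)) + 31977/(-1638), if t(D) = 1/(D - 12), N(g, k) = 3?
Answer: 903535/182 ≈ 4964.5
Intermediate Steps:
t(D) = 1/(-12 + D)
w(q) = 3
14952/w(t(-6)) + 31977/(-1638) = 14952/3 + 31977/(-1638) = 14952*(1/3) + 31977*(-1/1638) = 4984 - 3553/182 = 903535/182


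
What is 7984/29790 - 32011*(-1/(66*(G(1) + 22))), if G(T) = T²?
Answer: 160954567/7536870 ≈ 21.356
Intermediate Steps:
7984/29790 - 32011*(-1/(66*(G(1) + 22))) = 7984/29790 - 32011*(-1/(66*(1² + 22))) = 7984*(1/29790) - 32011*(-1/(66*(1 + 22))) = 3992/14895 - 32011/(23*(-66)) = 3992/14895 - 32011/(-1518) = 3992/14895 - 32011*(-1/1518) = 3992/14895 + 32011/1518 = 160954567/7536870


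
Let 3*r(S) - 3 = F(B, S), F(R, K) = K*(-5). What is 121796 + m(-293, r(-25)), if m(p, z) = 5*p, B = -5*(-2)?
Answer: 120331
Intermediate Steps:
B = 10
F(R, K) = -5*K
r(S) = 1 - 5*S/3 (r(S) = 1 + (-5*S)/3 = 1 - 5*S/3)
121796 + m(-293, r(-25)) = 121796 + 5*(-293) = 121796 - 1465 = 120331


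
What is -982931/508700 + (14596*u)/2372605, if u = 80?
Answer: -347621637851/241388832700 ≈ -1.4401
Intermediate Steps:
-982931/508700 + (14596*u)/2372605 = -982931/508700 + (14596*80)/2372605 = -982931*1/508700 + 1167680*(1/2372605) = -982931/508700 + 233536/474521 = -347621637851/241388832700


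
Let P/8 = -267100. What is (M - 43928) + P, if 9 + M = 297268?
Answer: -1883469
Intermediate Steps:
M = 297259 (M = -9 + 297268 = 297259)
P = -2136800 (P = 8*(-267100) = -2136800)
(M - 43928) + P = (297259 - 43928) - 2136800 = 253331 - 2136800 = -1883469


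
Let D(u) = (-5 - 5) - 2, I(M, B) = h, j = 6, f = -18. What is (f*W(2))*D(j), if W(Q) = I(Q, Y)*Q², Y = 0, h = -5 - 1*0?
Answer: -4320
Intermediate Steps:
h = -5 (h = -5 + 0 = -5)
I(M, B) = -5
W(Q) = -5*Q²
D(u) = -12 (D(u) = -10 - 2 = -12)
(f*W(2))*D(j) = -(-90)*2²*(-12) = -(-90)*4*(-12) = -18*(-20)*(-12) = 360*(-12) = -4320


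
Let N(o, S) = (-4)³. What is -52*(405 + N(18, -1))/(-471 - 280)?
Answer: 17732/751 ≈ 23.611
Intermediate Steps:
N(o, S) = -64
-52*(405 + N(18, -1))/(-471 - 280) = -52*(405 - 64)/(-471 - 280) = -17732/(-751) = -17732*(-1)/751 = -52*(-341/751) = 17732/751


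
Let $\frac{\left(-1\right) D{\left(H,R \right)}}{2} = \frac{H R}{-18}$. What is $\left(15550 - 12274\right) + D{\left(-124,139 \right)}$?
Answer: $\frac{12248}{9} \approx 1360.9$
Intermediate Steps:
$D{\left(H,R \right)} = \frac{H R}{9}$ ($D{\left(H,R \right)} = - 2 \frac{H R}{-18} = - 2 H R \left(- \frac{1}{18}\right) = - 2 \left(- \frac{H R}{18}\right) = \frac{H R}{9}$)
$\left(15550 - 12274\right) + D{\left(-124,139 \right)} = \left(15550 - 12274\right) + \frac{1}{9} \left(-124\right) 139 = 3276 - \frac{17236}{9} = \frac{12248}{9}$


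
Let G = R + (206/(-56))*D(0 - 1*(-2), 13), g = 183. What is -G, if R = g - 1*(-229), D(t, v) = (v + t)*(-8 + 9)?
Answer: -9991/28 ≈ -356.82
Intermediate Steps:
D(t, v) = t + v (D(t, v) = (t + v)*1 = t + v)
R = 412 (R = 183 - 1*(-229) = 183 + 229 = 412)
G = 9991/28 (G = 412 + (206/(-56))*((0 - 1*(-2)) + 13) = 412 + (206*(-1/56))*((0 + 2) + 13) = 412 - 103*(2 + 13)/28 = 412 - 103/28*15 = 412 - 1545/28 = 9991/28 ≈ 356.82)
-G = -1*9991/28 = -9991/28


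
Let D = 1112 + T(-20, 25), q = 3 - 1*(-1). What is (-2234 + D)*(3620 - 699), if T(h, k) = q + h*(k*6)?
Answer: -12028678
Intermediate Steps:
q = 4 (q = 3 + 1 = 4)
T(h, k) = 4 + 6*h*k (T(h, k) = 4 + h*(k*6) = 4 + h*(6*k) = 4 + 6*h*k)
D = -1884 (D = 1112 + (4 + 6*(-20)*25) = 1112 + (4 - 3000) = 1112 - 2996 = -1884)
(-2234 + D)*(3620 - 699) = (-2234 - 1884)*(3620 - 699) = -4118*2921 = -12028678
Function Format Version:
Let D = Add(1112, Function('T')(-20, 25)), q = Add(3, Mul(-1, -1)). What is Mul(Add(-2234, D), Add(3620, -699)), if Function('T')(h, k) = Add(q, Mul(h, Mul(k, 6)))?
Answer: -12028678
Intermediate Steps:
q = 4 (q = Add(3, 1) = 4)
Function('T')(h, k) = Add(4, Mul(6, h, k)) (Function('T')(h, k) = Add(4, Mul(h, Mul(k, 6))) = Add(4, Mul(h, Mul(6, k))) = Add(4, Mul(6, h, k)))
D = -1884 (D = Add(1112, Add(4, Mul(6, -20, 25))) = Add(1112, Add(4, -3000)) = Add(1112, -2996) = -1884)
Mul(Add(-2234, D), Add(3620, -699)) = Mul(Add(-2234, -1884), Add(3620, -699)) = Mul(-4118, 2921) = -12028678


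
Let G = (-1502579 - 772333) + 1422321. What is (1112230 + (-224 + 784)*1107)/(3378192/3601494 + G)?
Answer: -1039721305350/511766332127 ≈ -2.0316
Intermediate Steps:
G = -852591 (G = -2274912 + 1422321 = -852591)
(1112230 + (-224 + 784)*1107)/(3378192/3601494 + G) = (1112230 + (-224 + 784)*1107)/(3378192/3601494 - 852591) = (1112230 + 560*1107)/(3378192*(1/3601494) - 852591) = (1112230 + 619920)/(563032/600249 - 852591) = 1732150/(-511766332127/600249) = 1732150*(-600249/511766332127) = -1039721305350/511766332127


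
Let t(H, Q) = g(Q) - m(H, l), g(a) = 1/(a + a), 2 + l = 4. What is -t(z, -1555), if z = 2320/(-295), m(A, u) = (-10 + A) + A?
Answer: -4720921/183490 ≈ -25.728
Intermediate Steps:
l = 2 (l = -2 + 4 = 2)
m(A, u) = -10 + 2*A
z = -464/59 (z = 2320*(-1/295) = -464/59 ≈ -7.8644)
g(a) = 1/(2*a)
t(H, Q) = 10 + 1/(2*Q) - 2*H (t(H, Q) = 1/(2*Q) - (-10 + 2*H) = 1/(2*Q) + (10 - 2*H) = 10 + 1/(2*Q) - 2*H)
-t(z, -1555) = -(10 + (½)/(-1555) - 2*(-464/59)) = -(10 + (½)*(-1/1555) + 928/59) = -(10 - 1/3110 + 928/59) = -1*4720921/183490 = -4720921/183490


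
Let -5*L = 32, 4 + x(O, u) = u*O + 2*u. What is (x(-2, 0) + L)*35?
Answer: -364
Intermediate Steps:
x(O, u) = -4 + 2*u + O*u (x(O, u) = -4 + (u*O + 2*u) = -4 + (O*u + 2*u) = -4 + (2*u + O*u) = -4 + 2*u + O*u)
L = -32/5 (L = -⅕*32 = -32/5 ≈ -6.4000)
(x(-2, 0) + L)*35 = ((-4 + 2*0 - 2*0) - 32/5)*35 = ((-4 + 0 + 0) - 32/5)*35 = (-4 - 32/5)*35 = -52/5*35 = -364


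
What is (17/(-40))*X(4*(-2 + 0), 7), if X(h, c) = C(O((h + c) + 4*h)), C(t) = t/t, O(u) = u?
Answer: -17/40 ≈ -0.42500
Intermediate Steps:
C(t) = 1
X(h, c) = 1
(17/(-40))*X(4*(-2 + 0), 7) = (17/(-40))*1 = (17*(-1/40))*1 = -17/40*1 = -17/40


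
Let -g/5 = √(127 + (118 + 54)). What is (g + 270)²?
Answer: 80375 - 2700*√299 ≈ 33688.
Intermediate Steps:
g = -5*√299 (g = -5*√(127 + (118 + 54)) = -5*√(127 + 172) = -5*√299 ≈ -86.458)
(g + 270)² = (-5*√299 + 270)² = (270 - 5*√299)²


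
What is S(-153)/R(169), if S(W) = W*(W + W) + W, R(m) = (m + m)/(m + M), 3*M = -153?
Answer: 2753235/169 ≈ 16291.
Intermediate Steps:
M = -51 (M = (⅓)*(-153) = -51)
R(m) = 2*m/(-51 + m) (R(m) = (m + m)/(m - 51) = (2*m)/(-51 + m) = 2*m/(-51 + m))
S(W) = W + 2*W² (S(W) = W*(2*W) + W = 2*W² + W = W + 2*W²)
S(-153)/R(169) = (-153*(1 + 2*(-153)))/((2*169/(-51 + 169))) = (-153*(1 - 306))/((2*169/118)) = (-153*(-305))/((2*169*(1/118))) = 46665/(169/59) = 46665*(59/169) = 2753235/169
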